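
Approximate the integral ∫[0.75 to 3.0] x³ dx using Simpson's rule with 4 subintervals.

f(x) = x³
a = 0.75, b = 3.0, n = 4
h = (b - a)/n = 0.562500

Simpson's rule: (h/3)[f(x₀) + 4f(x₁) + 2f(x₂) + ... + f(xₙ)]

x_0 = 0.7500, f(x_0) = 0.421875, coefficient = 1
x_1 = 1.3125, f(x_1) = 2.260986, coefficient = 4
x_2 = 1.8750, f(x_2) = 6.591797, coefficient = 2
x_3 = 2.4375, f(x_3) = 14.482178, coefficient = 4
x_4 = 3.0000, f(x_4) = 27.000000, coefficient = 1

I ≈ (0.562500/3) × 107.578125 = 20.170898
Exact value: 20.170898
Error: 0.000000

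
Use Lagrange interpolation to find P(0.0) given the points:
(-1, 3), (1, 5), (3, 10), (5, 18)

Lagrange interpolation formula:
P(x) = Σ yᵢ × Lᵢ(x)
where Lᵢ(x) = Π_{j≠i} (x - xⱼ)/(xᵢ - xⱼ)

L_0(0.0) = (0.0 - 1)/(-1 - 1) × (0.0 - 3)/(-1 - 3) × (0.0 - 5)/(-1 - 5) = 0.312500
L_1(0.0) = (0.0 - (-1))/(1 - (-1)) × (0.0 - 3)/(1 - 3) × (0.0 - 5)/(1 - 5) = 0.937500
L_2(0.0) = (0.0 - (-1))/(3 - (-1)) × (0.0 - 1)/(3 - 1) × (0.0 - 5)/(3 - 5) = -0.312500
L_3(0.0) = (0.0 - (-1))/(5 - (-1)) × (0.0 - 1)/(5 - 1) × (0.0 - 3)/(5 - 3) = 0.062500

P(0.0) = 3×L_0(0.0) + 5×L_1(0.0) + 10×L_2(0.0) + 18×L_3(0.0)
P(0.0) = 3.625000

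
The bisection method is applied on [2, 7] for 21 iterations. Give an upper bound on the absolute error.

Bisection error bound: |error| ≤ (b-a)/2^n
|error| ≤ (7 - 2)/2^21 = 5/2^21
|error| ≤ 0.0000023842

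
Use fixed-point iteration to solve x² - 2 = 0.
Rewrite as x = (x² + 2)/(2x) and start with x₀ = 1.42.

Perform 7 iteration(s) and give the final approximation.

Equation: x² - 2 = 0
Fixed-point form: x = (x² + 2)/(2x)
x₀ = 1.42

x_1 = g(1.420000) = 1.414225
x_2 = g(1.414225) = 1.414214
x_3 = g(1.414214) = 1.414214
x_4 = g(1.414214) = 1.414214
x_5 = g(1.414214) = 1.414214
x_6 = g(1.414214) = 1.414214
x_7 = g(1.414214) = 1.414214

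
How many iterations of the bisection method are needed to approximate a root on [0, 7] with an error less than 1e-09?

We need (b-a)/2^n ≤ 1e-09
(7 - 0)/2^n ≤ 1e-09
7/2^n ≤ 1e-09
2^n ≥ 7000000000
n ≥ log₂(7000000000) = 32.70
n ≥ 33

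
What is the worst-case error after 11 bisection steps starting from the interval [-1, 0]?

Bisection error bound: |error| ≤ (b-a)/2^n
|error| ≤ (0 - (-1))/2^11 = 1/2^11
|error| ≤ 0.0004882812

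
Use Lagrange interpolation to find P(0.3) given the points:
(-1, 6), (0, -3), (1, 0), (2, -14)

Lagrange interpolation formula:
P(x) = Σ yᵢ × Lᵢ(x)
where Lᵢ(x) = Π_{j≠i} (x - xⱼ)/(xᵢ - xⱼ)

L_0(0.3) = (0.3 - 0)/(-1 - 0) × (0.3 - 1)/(-1 - 1) × (0.3 - 2)/(-1 - 2) = -0.059500
L_1(0.3) = (0.3 - (-1))/(0 - (-1)) × (0.3 - 1)/(0 - 1) × (0.3 - 2)/(0 - 2) = 0.773500
L_2(0.3) = (0.3 - (-1))/(1 - (-1)) × (0.3 - 0)/(1 - 0) × (0.3 - 2)/(1 - 2) = 0.331500
L_3(0.3) = (0.3 - (-1))/(2 - (-1)) × (0.3 - 0)/(2 - 0) × (0.3 - 1)/(2 - 1) = -0.045500

P(0.3) = 6×L_0(0.3) + (-3)×L_1(0.3) + 0×L_2(0.3) + (-14)×L_3(0.3)
P(0.3) = -2.040500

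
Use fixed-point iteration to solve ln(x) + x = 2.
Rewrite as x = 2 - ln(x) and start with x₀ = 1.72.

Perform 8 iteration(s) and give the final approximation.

Equation: ln(x) + x = 2
Fixed-point form: x = 2 - ln(x)
x₀ = 1.72

x_1 = g(1.720000) = 1.457676
x_2 = g(1.457676) = 1.623157
x_3 = g(1.623157) = 1.515627
x_4 = g(1.515627) = 1.584171
x_5 = g(1.584171) = 1.539939
x_6 = g(1.539939) = 1.568257
x_7 = g(1.568257) = 1.550035
x_8 = g(1.550035) = 1.561722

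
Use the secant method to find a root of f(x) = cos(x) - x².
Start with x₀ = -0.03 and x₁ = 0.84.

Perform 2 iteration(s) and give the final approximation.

f(x) = cos(x) - x²
x₀ = -0.03, x₁ = 0.84

Secant formula: x_{n+1} = x_n - f(x_n)(x_n - x_{n-1})/(f(x_n) - f(x_{n-1}))

Iteration 1:
  f(-0.030000) = 0.998650
  f(0.840000) = -0.038137
  x_2 = 0.840000 - (-0.038137)×(0.840000 - (-0.030000))/(-0.038137 - 0.998650)
       = 0.807998
Iteration 2:
  f(0.840000) = -0.038137
  f(0.807998) = 0.038086
  x_3 = 0.807998 - 0.038086×(0.807998 - 0.840000)/(0.038086 - (-0.038137))
       = 0.823988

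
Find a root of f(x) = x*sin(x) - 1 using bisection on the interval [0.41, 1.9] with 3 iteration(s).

f(x) = x*sin(x) - 1
Initial interval: [0.41, 1.9]

Iteration 1:
  c_1 = (0.410000 + 1.900000)/2 = 1.155000
  f(c_1) = f(1.155000) = 0.056588
  f(a) × f(c) < 0, new interval: [0.410000, 1.155000]
Iteration 2:
  c_2 = (0.410000 + 1.155000)/2 = 0.782500
  f(c_2) = f(0.782500) = -0.448295
  f(a) × f(c) ≥ 0, new interval: [0.782500, 1.155000]
Iteration 3:
  c_3 = (0.782500 + 1.155000)/2 = 0.968750
  f(c_3) = f(0.968750) = -0.201577
  f(a) × f(c) ≥ 0, new interval: [0.968750, 1.155000]

After 3 iteration(s), the approximation is c_3 = 0.968750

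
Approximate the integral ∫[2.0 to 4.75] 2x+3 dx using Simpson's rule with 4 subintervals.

f(x) = 2x+3
a = 2.0, b = 4.75, n = 4
h = (b - a)/n = 0.687500

Simpson's rule: (h/3)[f(x₀) + 4f(x₁) + 2f(x₂) + ... + f(xₙ)]

x_0 = 2.0000, f(x_0) = 7.000000, coefficient = 1
x_1 = 2.6875, f(x_1) = 8.375000, coefficient = 4
x_2 = 3.3750, f(x_2) = 9.750000, coefficient = 2
x_3 = 4.0625, f(x_3) = 11.125000, coefficient = 4
x_4 = 4.7500, f(x_4) = 12.500000, coefficient = 1

I ≈ (0.687500/3) × 117.000000 = 26.812500
Exact value: 26.812500
Error: 0.000000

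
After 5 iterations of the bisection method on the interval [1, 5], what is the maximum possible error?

Bisection error bound: |error| ≤ (b-a)/2^n
|error| ≤ (5 - 1)/2^5 = 4/2^5
|error| ≤ 0.1250000000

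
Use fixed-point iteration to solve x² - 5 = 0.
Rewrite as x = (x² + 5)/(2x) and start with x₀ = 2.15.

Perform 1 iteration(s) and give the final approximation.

Equation: x² - 5 = 0
Fixed-point form: x = (x² + 5)/(2x)
x₀ = 2.15

x_1 = g(2.150000) = 2.237791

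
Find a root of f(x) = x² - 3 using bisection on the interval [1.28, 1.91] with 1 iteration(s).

f(x) = x² - 3
Initial interval: [1.28, 1.91]

Iteration 1:
  c_1 = (1.280000 + 1.910000)/2 = 1.595000
  f(c_1) = f(1.595000) = -0.455975
  f(a) × f(c) ≥ 0, new interval: [1.595000, 1.910000]

After 1 iteration(s), the approximation is c_1 = 1.595000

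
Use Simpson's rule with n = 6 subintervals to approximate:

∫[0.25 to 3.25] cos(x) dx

f(x) = cos(x)
a = 0.25, b = 3.25, n = 6
h = (b - a)/n = 0.500000

Simpson's rule: (h/3)[f(x₀) + 4f(x₁) + 2f(x₂) + ... + f(xₙ)]

x_0 = 0.2500, f(x_0) = 0.968912, coefficient = 1
x_1 = 0.7500, f(x_1) = 0.731689, coefficient = 4
x_2 = 1.2500, f(x_2) = 0.315322, coefficient = 2
x_3 = 1.7500, f(x_3) = -0.178246, coefficient = 4
x_4 = 2.2500, f(x_4) = -0.628174, coefficient = 2
x_5 = 2.7500, f(x_5) = -0.924302, coefficient = 4
x_6 = 3.2500, f(x_6) = -0.994130, coefficient = 1

I ≈ (0.500000/3) × -2.134358 = -0.355726
Exact value: -0.355599
Error: 0.000127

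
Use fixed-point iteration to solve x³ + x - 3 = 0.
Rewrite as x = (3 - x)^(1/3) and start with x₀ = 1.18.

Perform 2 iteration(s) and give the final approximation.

Equation: x³ + x - 3 = 0
Fixed-point form: x = (3 - x)^(1/3)
x₀ = 1.18

x_1 = g(1.180000) = 1.220929
x_2 = g(1.220929) = 1.211707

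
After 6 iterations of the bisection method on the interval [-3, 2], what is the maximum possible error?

Bisection error bound: |error| ≤ (b-a)/2^n
|error| ≤ (2 - (-3))/2^6 = 5/2^6
|error| ≤ 0.0781250000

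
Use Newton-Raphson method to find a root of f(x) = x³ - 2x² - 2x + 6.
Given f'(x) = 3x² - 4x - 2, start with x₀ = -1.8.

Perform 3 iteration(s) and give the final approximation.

f(x) = x³ - 2x² - 2x + 6
f'(x) = 3x² - 4x - 2
x₀ = -1.8

Newton-Raphson formula: x_{n+1} = x_n - f(x_n)/f'(x_n)

Iteration 1:
  f(-1.800000) = -2.712000
  f'(-1.800000) = 14.920000
  x_1 = -1.800000 - (-2.712000)/14.920000 = -1.618231
Iteration 2:
  f(-1.618231) = -0.238491
  f'(-1.618231) = 12.328933
  x_2 = -1.618231 - (-0.238491)/12.328933 = -1.598887
Iteration 3:
  f(-1.598887) = -0.002558
  f'(-1.598887) = 12.064861
  x_3 = -1.598887 - (-0.002558)/12.064861 = -1.598675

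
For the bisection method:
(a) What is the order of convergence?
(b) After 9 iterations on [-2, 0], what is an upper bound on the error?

(a) Bisection has linear (order 1) convergence; the error is halved each step.

(b) Error bound = (b-a)/2^n = (0 - (-2))/2^{9}
    = 2/2^{9}

(a) 1 (linear); (b) error ≤ 3.91e-03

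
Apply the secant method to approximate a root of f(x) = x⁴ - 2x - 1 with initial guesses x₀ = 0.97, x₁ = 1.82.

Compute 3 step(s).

f(x) = x⁴ - 2x - 1
x₀ = 0.97, x₁ = 1.82

Secant formula: x_{n+1} = x_n - f(x_n)(x_n - x_{n-1})/(f(x_n) - f(x_{n-1}))

Iteration 1:
  f(0.970000) = -2.054707
  f(1.820000) = 6.331994
  x_2 = 1.820000 - 6.331994×(1.820000 - 0.970000)/(6.331994 - (-2.054707))
       = 1.178246
Iteration 2:
  f(1.820000) = 6.331994
  f(1.178246) = -1.429214
  x_3 = 1.178246 - (-1.429214)×(1.178246 - 1.820000)/(-1.429214 - 6.331994)
       = 1.296424
Iteration 3:
  f(1.178246) = -1.429214
  f(1.296424) = -0.768042
  x_4 = 1.296424 - (-0.768042)×(1.296424 - 1.178246)/(-0.768042 - (-1.429214))
       = 1.433704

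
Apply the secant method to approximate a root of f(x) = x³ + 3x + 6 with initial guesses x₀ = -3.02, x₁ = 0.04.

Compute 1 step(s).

f(x) = x³ + 3x + 6
x₀ = -3.02, x₁ = 0.04

Secant formula: x_{n+1} = x_n - f(x_n)(x_n - x_{n-1})/(f(x_n) - f(x_{n-1}))

Iteration 1:
  f(-3.020000) = -30.603608
  f(0.040000) = 6.120064
  x_2 = 0.040000 - 6.120064×(0.040000 - (-3.020000))/(6.120064 - (-30.603608))
       = -0.469954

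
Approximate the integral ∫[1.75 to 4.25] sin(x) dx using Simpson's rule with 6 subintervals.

f(x) = sin(x)
a = 1.75, b = 4.25, n = 6
h = (b - a)/n = 0.416667

Simpson's rule: (h/3)[f(x₀) + 4f(x₁) + 2f(x₂) + ... + f(xₙ)]

x_0 = 1.7500, f(x_0) = 0.983986, coefficient = 1
x_1 = 2.1667, f(x_1) = 0.827660, coefficient = 4
x_2 = 2.5833, f(x_2) = 0.529711, coefficient = 2
x_3 = 3.0000, f(x_3) = 0.141120, coefficient = 4
x_4 = 3.4167, f(x_4) = -0.271618, coefficient = 2
x_5 = 3.8333, f(x_5) = -0.637879, coefficient = 4
x_6 = 4.2500, f(x_6) = -0.894989, coefficient = 1

I ≈ (0.416667/3) × 1.928788 = 0.267887
Exact value: 0.267841
Error: 0.000046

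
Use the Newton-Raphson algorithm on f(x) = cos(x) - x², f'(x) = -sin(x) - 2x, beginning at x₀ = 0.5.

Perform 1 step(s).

f(x) = cos(x) - x²
f'(x) = -sin(x) - 2x
x₀ = 0.5

Newton-Raphson formula: x_{n+1} = x_n - f(x_n)/f'(x_n)

Iteration 1:
  f(0.500000) = 0.627583
  f'(0.500000) = -1.479426
  x_1 = 0.500000 - 0.627583/(-1.479426) = 0.924207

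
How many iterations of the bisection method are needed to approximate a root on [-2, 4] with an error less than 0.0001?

We need (b-a)/2^n ≤ 0.0001
(4 - (-2))/2^n ≤ 0.0001
6/2^n ≤ 0.0001
2^n ≥ 60000
n ≥ log₂(60000) = 15.87
n ≥ 16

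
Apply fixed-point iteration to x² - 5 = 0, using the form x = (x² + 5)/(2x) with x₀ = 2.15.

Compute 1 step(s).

Equation: x² - 5 = 0
Fixed-point form: x = (x² + 5)/(2x)
x₀ = 2.15

x_1 = g(2.150000) = 2.237791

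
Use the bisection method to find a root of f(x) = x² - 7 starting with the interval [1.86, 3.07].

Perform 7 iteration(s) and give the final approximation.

f(x) = x² - 7
Initial interval: [1.86, 3.07]

Iteration 1:
  c_1 = (1.860000 + 3.070000)/2 = 2.465000
  f(c_1) = f(2.465000) = -0.923775
  f(a) × f(c) ≥ 0, new interval: [2.465000, 3.070000]
Iteration 2:
  c_2 = (2.465000 + 3.070000)/2 = 2.767500
  f(c_2) = f(2.767500) = 0.659056
  f(a) × f(c) < 0, new interval: [2.465000, 2.767500]
Iteration 3:
  c_3 = (2.465000 + 2.767500)/2 = 2.616250
  f(c_3) = f(2.616250) = -0.155236
  f(a) × f(c) ≥ 0, new interval: [2.616250, 2.767500]
Iteration 4:
  c_4 = (2.616250 + 2.767500)/2 = 2.691875
  f(c_4) = f(2.691875) = 0.246191
  f(a) × f(c) < 0, new interval: [2.616250, 2.691875]
Iteration 5:
  c_5 = (2.616250 + 2.691875)/2 = 2.654063
  f(c_5) = f(2.654063) = 0.044048
  f(a) × f(c) < 0, new interval: [2.616250, 2.654063]
Iteration 6:
  c_6 = (2.616250 + 2.654063)/2 = 2.635156
  f(c_6) = f(2.635156) = -0.055952
  f(a) × f(c) ≥ 0, new interval: [2.635156, 2.654063]
Iteration 7:
  c_7 = (2.635156 + 2.654063)/2 = 2.644609
  f(c_7) = f(2.644609) = -0.006041
  f(a) × f(c) ≥ 0, new interval: [2.644609, 2.654063]

After 7 iteration(s), the approximation is c_7 = 2.644609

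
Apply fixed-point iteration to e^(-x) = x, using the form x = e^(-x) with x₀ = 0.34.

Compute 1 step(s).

Equation: e^(-x) = x
Fixed-point form: x = e^(-x)
x₀ = 0.34

x_1 = g(0.340000) = 0.711770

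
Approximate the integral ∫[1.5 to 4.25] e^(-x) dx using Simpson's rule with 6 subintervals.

f(x) = e^(-x)
a = 1.5, b = 4.25, n = 6
h = (b - a)/n = 0.458333

Simpson's rule: (h/3)[f(x₀) + 4f(x₁) + 2f(x₂) + ... + f(xₙ)]

x_0 = 1.5000, f(x_0) = 0.223130, coefficient = 1
x_1 = 1.9583, f(x_1) = 0.141093, coefficient = 4
x_2 = 2.4167, f(x_2) = 0.089219, coefficient = 2
x_3 = 2.8750, f(x_3) = 0.056416, coefficient = 4
x_4 = 3.3333, f(x_4) = 0.035674, coefficient = 2
x_5 = 3.7917, f(x_5) = 0.022558, coefficient = 4
x_6 = 4.2500, f(x_6) = 0.014264, coefficient = 1

I ≈ (0.458333/3) × 1.367449 = 0.208916
Exact value: 0.208866
Error: 0.000050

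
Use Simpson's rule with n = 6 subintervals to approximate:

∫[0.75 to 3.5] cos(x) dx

f(x) = cos(x)
a = 0.75, b = 3.5, n = 6
h = (b - a)/n = 0.458333

Simpson's rule: (h/3)[f(x₀) + 4f(x₁) + 2f(x₂) + ... + f(xₙ)]

x_0 = 0.7500, f(x_0) = 0.731689, coefficient = 1
x_1 = 1.2083, f(x_1) = 0.354578, coefficient = 4
x_2 = 1.6667, f(x_2) = -0.095724, coefficient = 2
x_3 = 2.1250, f(x_3) = -0.526266, coefficient = 4
x_4 = 2.5833, f(x_4) = -0.848178, coefficient = 2
x_5 = 3.0417, f(x_5) = -0.995012, coefficient = 4
x_6 = 3.5000, f(x_6) = -0.936457, coefficient = 1

I ≈ (0.458333/3) × -6.759370 = -1.032682
Exact value: -1.032422
Error: 0.000260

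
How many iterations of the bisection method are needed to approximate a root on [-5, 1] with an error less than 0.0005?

We need (b-a)/2^n ≤ 0.0005
(1 - (-5))/2^n ≤ 0.0005
6/2^n ≤ 0.0005
2^n ≥ 12000
n ≥ log₂(12000) = 13.55
n ≥ 14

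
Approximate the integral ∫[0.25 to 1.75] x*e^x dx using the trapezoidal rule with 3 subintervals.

f(x) = x*e^x
a = 0.25, b = 1.75, n = 3
h = (b - a)/n = 0.500000

Trapezoidal rule: (h/2)[f(x₀) + 2f(x₁) + 2f(x₂) + ... + f(xₙ)]

x_0 = 0.2500, f(x_0) = 0.321006, coefficient = 1
x_1 = 0.7500, f(x_1) = 1.587750, coefficient = 2
x_2 = 1.2500, f(x_2) = 4.362929, coefficient = 2
x_3 = 1.7500, f(x_3) = 10.070555, coefficient = 1

I ≈ (0.500000/2) × 22.292918 = 5.573230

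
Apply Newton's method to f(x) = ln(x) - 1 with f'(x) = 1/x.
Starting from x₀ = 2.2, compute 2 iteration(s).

f(x) = ln(x) - 1
f'(x) = 1/x
x₀ = 2.2

Newton-Raphson formula: x_{n+1} = x_n - f(x_n)/f'(x_n)

Iteration 1:
  f(2.200000) = -0.211543
  f'(2.200000) = 0.454545
  x_1 = 2.200000 - (-0.211543)/0.454545 = 2.665394
Iteration 2:
  f(2.665394) = -0.019648
  f'(2.665394) = 0.375179
  x_2 = 2.665394 - (-0.019648)/0.375179 = 2.717764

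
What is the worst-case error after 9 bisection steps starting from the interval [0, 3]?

Bisection error bound: |error| ≤ (b-a)/2^n
|error| ≤ (3 - 0)/2^9 = 3/2^9
|error| ≤ 0.0058593750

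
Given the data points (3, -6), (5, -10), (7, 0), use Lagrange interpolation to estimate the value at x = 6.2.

Lagrange interpolation formula:
P(x) = Σ yᵢ × Lᵢ(x)
where Lᵢ(x) = Π_{j≠i} (x - xⱼ)/(xᵢ - xⱼ)

L_0(6.2) = (6.2 - 5)/(3 - 5) × (6.2 - 7)/(3 - 7) = -0.120000
L_1(6.2) = (6.2 - 3)/(5 - 3) × (6.2 - 7)/(5 - 7) = 0.640000
L_2(6.2) = (6.2 - 3)/(7 - 3) × (6.2 - 5)/(7 - 5) = 0.480000

P(6.2) = (-6)×L_0(6.2) + (-10)×L_1(6.2) + 0×L_2(6.2)
P(6.2) = -5.680000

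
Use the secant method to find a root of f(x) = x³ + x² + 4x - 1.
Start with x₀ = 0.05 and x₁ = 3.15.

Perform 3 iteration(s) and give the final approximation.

f(x) = x³ + x² + 4x - 1
x₀ = 0.05, x₁ = 3.15

Secant formula: x_{n+1} = x_n - f(x_n)(x_n - x_{n-1})/(f(x_n) - f(x_{n-1}))

Iteration 1:
  f(0.050000) = -0.797375
  f(3.150000) = 52.778375
  x_2 = 3.150000 - 52.778375×(3.150000 - 0.050000)/(52.778375 - (-0.797375))
       = 0.096138
Iteration 2:
  f(3.150000) = 52.778375
  f(0.096138) = -0.605318
  x_3 = 0.096138 - (-0.605318)×(0.096138 - 3.150000)/(-0.605318 - 52.778375)
       = 0.130765
Iteration 3:
  f(0.096138) = -0.605318
  f(0.130765) = -0.457602
  x_4 = 0.130765 - (-0.457602)×(0.130765 - 0.096138)/(-0.457602 - (-0.605318))
       = 0.238037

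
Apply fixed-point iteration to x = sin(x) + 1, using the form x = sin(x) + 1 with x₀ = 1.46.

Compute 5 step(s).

Equation: x = sin(x) + 1
Fixed-point form: x = sin(x) + 1
x₀ = 1.46

x_1 = g(1.460000) = 1.993868
x_2 = g(1.993868) = 1.911832
x_3 = g(1.911832) = 1.942409
x_4 = g(1.942409) = 1.931743
x_5 = g(1.931743) = 1.935563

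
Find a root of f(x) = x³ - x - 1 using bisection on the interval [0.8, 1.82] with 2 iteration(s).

f(x) = x³ - x - 1
Initial interval: [0.8, 1.82]

Iteration 1:
  c_1 = (0.800000 + 1.820000)/2 = 1.310000
  f(c_1) = f(1.310000) = -0.061909
  f(a) × f(c) ≥ 0, new interval: [1.310000, 1.820000]
Iteration 2:
  c_2 = (1.310000 + 1.820000)/2 = 1.565000
  f(c_2) = f(1.565000) = 1.268037
  f(a) × f(c) < 0, new interval: [1.310000, 1.565000]

After 2 iteration(s), the approximation is c_2 = 1.565000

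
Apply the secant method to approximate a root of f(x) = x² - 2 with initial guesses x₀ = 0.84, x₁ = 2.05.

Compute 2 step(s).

f(x) = x² - 2
x₀ = 0.84, x₁ = 2.05

Secant formula: x_{n+1} = x_n - f(x_n)(x_n - x_{n-1})/(f(x_n) - f(x_{n-1}))

Iteration 1:
  f(0.840000) = -1.294400
  f(2.050000) = 2.202500
  x_2 = 2.050000 - 2.202500×(2.050000 - 0.840000)/(2.202500 - (-1.294400))
       = 1.287889
Iteration 2:
  f(2.050000) = 2.202500
  f(1.287889) = -0.341341
  x_3 = 1.287889 - (-0.341341)×(1.287889 - 2.050000)/(-0.341341 - 2.202500)
       = 1.390152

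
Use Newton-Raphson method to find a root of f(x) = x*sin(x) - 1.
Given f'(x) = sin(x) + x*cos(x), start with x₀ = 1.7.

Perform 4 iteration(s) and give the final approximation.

f(x) = x*sin(x) - 1
f'(x) = sin(x) + x*cos(x)
x₀ = 1.7

Newton-Raphson formula: x_{n+1} = x_n - f(x_n)/f'(x_n)

Iteration 1:
  f(1.700000) = 0.685830
  f'(1.700000) = 0.772629
  x_1 = 1.700000 - 0.685830/0.772629 = 0.812342
Iteration 2:
  f(0.812342) = -0.410320
  f'(0.812342) = 1.284629
  x_2 = 0.812342 - (-0.410320)/1.284629 = 1.131750
Iteration 3:
  f(1.131750) = 0.024412
  f'(1.131750) = 1.386238
  x_3 = 1.131750 - 0.024412/1.386238 = 1.114140
Iteration 4:
  f(1.114140) = -0.000024
  f'(1.114140) = 1.388811
  x_4 = 1.114140 - (-0.000024)/1.388811 = 1.114157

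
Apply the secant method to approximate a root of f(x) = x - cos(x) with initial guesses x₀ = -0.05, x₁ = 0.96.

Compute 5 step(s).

f(x) = x - cos(x)
x₀ = -0.05, x₁ = 0.96

Secant formula: x_{n+1} = x_n - f(x_n)(x_n - x_{n-1})/(f(x_n) - f(x_{n-1}))

Iteration 1:
  f(-0.050000) = -1.048750
  f(0.960000) = 0.386480
  x_2 = 0.960000 - 0.386480×(0.960000 - (-0.050000))/(0.386480 - (-1.048750))
       = 0.688026
Iteration 2:
  f(0.960000) = 0.386480
  f(0.688026) = -0.084474
  x_3 = 0.688026 - (-0.084474)×(0.688026 - 0.960000)/(-0.084474 - 0.386480)
       = 0.736810
Iteration 3:
  f(0.688026) = -0.084474
  f(0.736810) = -0.003806
  x_4 = 0.736810 - (-0.003806)×(0.736810 - 0.688026)/(-0.003806 - (-0.084474))
       = 0.739112
Iteration 4:
  f(0.736810) = -0.003806
  f(0.739112) = 0.000044
  x_5 = 0.739112 - 0.000044×(0.739112 - 0.736810)/(0.000044 - (-0.003806))
       = 0.739085
Iteration 5:
  f(0.739112) = 0.000044
  f(0.739085) = 0.000000
  x_6 = 0.739085 - 0.000000×(0.739085 - 0.739112)/(0.000000 - 0.000044)
       = 0.739085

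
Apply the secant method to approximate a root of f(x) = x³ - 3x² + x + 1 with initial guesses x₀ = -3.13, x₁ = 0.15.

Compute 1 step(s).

f(x) = x³ - 3x² + x + 1
x₀ = -3.13, x₁ = 0.15

Secant formula: x_{n+1} = x_n - f(x_n)(x_n - x_{n-1})/(f(x_n) - f(x_{n-1}))

Iteration 1:
  f(-3.130000) = -62.184997
  f(0.150000) = 1.085875
  x_2 = 0.150000 - 1.085875×(0.150000 - (-3.130000))/(1.085875 - (-62.184997))
       = 0.093708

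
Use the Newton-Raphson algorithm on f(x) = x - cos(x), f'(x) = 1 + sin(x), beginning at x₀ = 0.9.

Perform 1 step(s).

f(x) = x - cos(x)
f'(x) = 1 + sin(x)
x₀ = 0.9

Newton-Raphson formula: x_{n+1} = x_n - f(x_n)/f'(x_n)

Iteration 1:
  f(0.900000) = 0.278390
  f'(0.900000) = 1.783327
  x_1 = 0.900000 - 0.278390/1.783327 = 0.743893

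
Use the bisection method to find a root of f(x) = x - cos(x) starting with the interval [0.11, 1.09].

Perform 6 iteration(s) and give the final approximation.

f(x) = x - cos(x)
Initial interval: [0.11, 1.09]

Iteration 1:
  c_1 = (0.110000 + 1.090000)/2 = 0.600000
  f(c_1) = f(0.600000) = -0.225336
  f(a) × f(c) ≥ 0, new interval: [0.600000, 1.090000]
Iteration 2:
  c_2 = (0.600000 + 1.090000)/2 = 0.845000
  f(c_2) = f(0.845000) = 0.181269
  f(a) × f(c) < 0, new interval: [0.600000, 0.845000]
Iteration 3:
  c_3 = (0.600000 + 0.845000)/2 = 0.722500
  f(c_3) = f(0.722500) = -0.027655
  f(a) × f(c) ≥ 0, new interval: [0.722500, 0.845000]
Iteration 4:
  c_4 = (0.722500 + 0.845000)/2 = 0.783750
  f(c_4) = f(0.783750) = 0.075479
  f(a) × f(c) < 0, new interval: [0.722500, 0.783750]
Iteration 5:
  c_5 = (0.722500 + 0.783750)/2 = 0.753125
  f(c_5) = f(0.753125) = 0.023570
  f(a) × f(c) < 0, new interval: [0.722500, 0.753125]
Iteration 6:
  c_6 = (0.722500 + 0.753125)/2 = 0.737813
  f(c_6) = f(0.737813) = -0.002129
  f(a) × f(c) ≥ 0, new interval: [0.737813, 0.753125]

After 6 iteration(s), the approximation is c_6 = 0.737813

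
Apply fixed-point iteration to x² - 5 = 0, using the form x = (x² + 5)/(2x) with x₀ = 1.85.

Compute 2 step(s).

Equation: x² - 5 = 0
Fixed-point form: x = (x² + 5)/(2x)
x₀ = 1.85

x_1 = g(1.850000) = 2.276351
x_2 = g(2.276351) = 2.236424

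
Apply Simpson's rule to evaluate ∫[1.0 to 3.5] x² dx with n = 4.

f(x) = x²
a = 1.0, b = 3.5, n = 4
h = (b - a)/n = 0.625000

Simpson's rule: (h/3)[f(x₀) + 4f(x₁) + 2f(x₂) + ... + f(xₙ)]

x_0 = 1.0000, f(x_0) = 1.000000, coefficient = 1
x_1 = 1.6250, f(x_1) = 2.640625, coefficient = 4
x_2 = 2.2500, f(x_2) = 5.062500, coefficient = 2
x_3 = 2.8750, f(x_3) = 8.265625, coefficient = 4
x_4 = 3.5000, f(x_4) = 12.250000, coefficient = 1

I ≈ (0.625000/3) × 67.000000 = 13.958333
Exact value: 13.958333
Error: 0.000000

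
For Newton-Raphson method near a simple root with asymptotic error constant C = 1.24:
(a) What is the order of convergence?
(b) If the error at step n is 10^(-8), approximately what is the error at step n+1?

(a) Newton-Raphson has quadratic (order 2) convergence near simple roots.
    This means |e_{n+1}| ≈ C|e_n|².

(b) With |e_n| = 10^(-8) and C = 1.24:
    |e_{n+1}| ≈ 1.24 × (10^(-8))² = 1.24 × 10^(-16)

(a) 2 (quadratic); (b) |e_{n+1}| ≈ 1.240e-16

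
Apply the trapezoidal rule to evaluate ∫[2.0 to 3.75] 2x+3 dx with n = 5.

f(x) = 2x+3
a = 2.0, b = 3.75, n = 5
h = (b - a)/n = 0.350000

Trapezoidal rule: (h/2)[f(x₀) + 2f(x₁) + 2f(x₂) + ... + f(xₙ)]

x_0 = 2.0000, f(x_0) = 7.000000, coefficient = 1
x_1 = 2.3500, f(x_1) = 7.700000, coefficient = 2
x_2 = 2.7000, f(x_2) = 8.400000, coefficient = 2
x_3 = 3.0500, f(x_3) = 9.100000, coefficient = 2
x_4 = 3.4000, f(x_4) = 9.800000, coefficient = 2
x_5 = 3.7500, f(x_5) = 10.500000, coefficient = 1

I ≈ (0.350000/2) × 87.500000 = 15.312500
Exact value: 15.312500
Error: 0.000000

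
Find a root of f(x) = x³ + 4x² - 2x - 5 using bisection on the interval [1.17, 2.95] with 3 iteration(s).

f(x) = x³ + 4x² - 2x - 5
Initial interval: [1.17, 2.95]

Iteration 1:
  c_1 = (1.170000 + 2.950000)/2 = 2.060000
  f(c_1) = f(2.060000) = 16.596216
  f(a) × f(c) < 0, new interval: [1.170000, 2.060000]
Iteration 2:
  c_2 = (1.170000 + 2.060000)/2 = 1.615000
  f(c_2) = f(1.615000) = 6.415183
  f(a) × f(c) < 0, new interval: [1.170000, 1.615000]
Iteration 3:
  c_3 = (1.170000 + 1.615000)/2 = 1.392500
  f(c_3) = f(1.392500) = 2.671361
  f(a) × f(c) < 0, new interval: [1.170000, 1.392500]

After 3 iteration(s), the approximation is c_3 = 1.392500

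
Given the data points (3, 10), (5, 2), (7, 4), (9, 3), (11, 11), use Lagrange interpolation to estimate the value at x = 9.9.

Lagrange interpolation formula:
P(x) = Σ yᵢ × Lᵢ(x)
where Lᵢ(x) = Π_{j≠i} (x - xⱼ)/(xᵢ - xⱼ)

L_0(9.9) = (9.9 - 5)/(3 - 5) × (9.9 - 7)/(3 - 7) × (9.9 - 9)/(3 - 9) × (9.9 - 11)/(3 - 11) = -0.036635
L_1(9.9) = (9.9 - 3)/(5 - 3) × (9.9 - 7)/(5 - 7) × (9.9 - 9)/(5 - 9) × (9.9 - 11)/(5 - 11) = 0.206353
L_2(9.9) = (9.9 - 3)/(7 - 3) × (9.9 - 5)/(7 - 5) × (9.9 - 9)/(7 - 9) × (9.9 - 11)/(7 - 11) = -0.522998
L_3(9.9) = (9.9 - 3)/(9 - 3) × (9.9 - 5)/(9 - 5) × (9.9 - 7)/(9 - 7) × (9.9 - 11)/(9 - 11) = 1.123478
L_4(9.9) = (9.9 - 3)/(11 - 3) × (9.9 - 5)/(11 - 5) × (9.9 - 7)/(11 - 7) × (9.9 - 9)/(11 - 9) = 0.229802

P(9.9) = 10×L_0(9.9) + 2×L_1(9.9) + 4×L_2(9.9) + 3×L_3(9.9) + 11×L_4(9.9)
P(9.9) = 3.852621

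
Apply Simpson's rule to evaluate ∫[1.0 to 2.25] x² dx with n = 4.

f(x) = x²
a = 1.0, b = 2.25, n = 4
h = (b - a)/n = 0.312500

Simpson's rule: (h/3)[f(x₀) + 4f(x₁) + 2f(x₂) + ... + f(xₙ)]

x_0 = 1.0000, f(x_0) = 1.000000, coefficient = 1
x_1 = 1.3125, f(x_1) = 1.722656, coefficient = 4
x_2 = 1.6250, f(x_2) = 2.640625, coefficient = 2
x_3 = 1.9375, f(x_3) = 3.753906, coefficient = 4
x_4 = 2.2500, f(x_4) = 5.062500, coefficient = 1

I ≈ (0.312500/3) × 33.250000 = 3.463542
Exact value: 3.463542
Error: 0.000000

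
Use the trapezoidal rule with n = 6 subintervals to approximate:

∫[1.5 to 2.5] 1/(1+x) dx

f(x) = 1/(1+x)
a = 1.5, b = 2.5, n = 6
h = (b - a)/n = 0.166667

Trapezoidal rule: (h/2)[f(x₀) + 2f(x₁) + 2f(x₂) + ... + f(xₙ)]

x_0 = 1.5000, f(x_0) = 0.400000, coefficient = 1
x_1 = 1.6667, f(x_1) = 0.375000, coefficient = 2
x_2 = 1.8333, f(x_2) = 0.352941, coefficient = 2
x_3 = 2.0000, f(x_3) = 0.333333, coefficient = 2
x_4 = 2.1667, f(x_4) = 0.315789, coefficient = 2
x_5 = 2.3333, f(x_5) = 0.300000, coefficient = 2
x_6 = 2.5000, f(x_6) = 0.285714, coefficient = 1

I ≈ (0.166667/2) × 4.039842 = 0.336654
Exact value: 0.336472
Error: 0.000181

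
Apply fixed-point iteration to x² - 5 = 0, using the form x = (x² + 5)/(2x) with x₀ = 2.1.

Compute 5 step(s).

Equation: x² - 5 = 0
Fixed-point form: x = (x² + 5)/(2x)
x₀ = 2.1

x_1 = g(2.100000) = 2.240476
x_2 = g(2.240476) = 2.236072
x_3 = g(2.236072) = 2.236068
x_4 = g(2.236068) = 2.236068
x_5 = g(2.236068) = 2.236068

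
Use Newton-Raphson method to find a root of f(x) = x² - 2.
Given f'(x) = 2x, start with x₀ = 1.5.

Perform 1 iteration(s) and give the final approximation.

f(x) = x² - 2
f'(x) = 2x
x₀ = 1.5

Newton-Raphson formula: x_{n+1} = x_n - f(x_n)/f'(x_n)

Iteration 1:
  f(1.500000) = 0.250000
  f'(1.500000) = 3.000000
  x_1 = 1.500000 - 0.250000/3.000000 = 1.416667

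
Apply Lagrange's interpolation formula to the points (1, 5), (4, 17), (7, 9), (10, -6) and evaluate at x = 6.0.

Lagrange interpolation formula:
P(x) = Σ yᵢ × Lᵢ(x)
where Lᵢ(x) = Π_{j≠i} (x - xⱼ)/(xᵢ - xⱼ)

L_0(6.0) = (6.0 - 4)/(1 - 4) × (6.0 - 7)/(1 - 7) × (6.0 - 10)/(1 - 10) = -0.049383
L_1(6.0) = (6.0 - 1)/(4 - 1) × (6.0 - 7)/(4 - 7) × (6.0 - 10)/(4 - 10) = 0.370370
L_2(6.0) = (6.0 - 1)/(7 - 1) × (6.0 - 4)/(7 - 4) × (6.0 - 10)/(7 - 10) = 0.740741
L_3(6.0) = (6.0 - 1)/(10 - 1) × (6.0 - 4)/(10 - 4) × (6.0 - 7)/(10 - 7) = -0.061728

P(6.0) = 5×L_0(6.0) + 17×L_1(6.0) + 9×L_2(6.0) + (-6)×L_3(6.0)
P(6.0) = 13.086420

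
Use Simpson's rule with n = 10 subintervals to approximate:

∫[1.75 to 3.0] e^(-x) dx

f(x) = e^(-x)
a = 1.75, b = 3.0, n = 10
h = (b - a)/n = 0.125000

Simpson's rule: (h/3)[f(x₀) + 4f(x₁) + 2f(x₂) + ... + f(xₙ)]

x_0 = 1.7500, f(x_0) = 0.173774, coefficient = 1
x_1 = 1.8750, f(x_1) = 0.153355, coefficient = 4
x_2 = 2.0000, f(x_2) = 0.135335, coefficient = 2
x_3 = 2.1250, f(x_3) = 0.119433, coefficient = 4
x_4 = 2.2500, f(x_4) = 0.105399, coefficient = 2
x_5 = 2.3750, f(x_5) = 0.093014, coefficient = 4
x_6 = 2.5000, f(x_6) = 0.082085, coefficient = 2
x_7 = 2.6250, f(x_7) = 0.072440, coefficient = 4
x_8 = 2.7500, f(x_8) = 0.063928, coefficient = 2
x_9 = 2.8750, f(x_9) = 0.056416, coefficient = 4
x_10 = 3.0000, f(x_10) = 0.049787, coefficient = 1

I ≈ (0.125000/3) × 2.975689 = 0.123987
Exact value: 0.123987
Error: 0.000000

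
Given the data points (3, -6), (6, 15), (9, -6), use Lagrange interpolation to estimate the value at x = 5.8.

Lagrange interpolation formula:
P(x) = Σ yᵢ × Lᵢ(x)
where Lᵢ(x) = Π_{j≠i} (x - xⱼ)/(xᵢ - xⱼ)

L_0(5.8) = (5.8 - 6)/(3 - 6) × (5.8 - 9)/(3 - 9) = 0.035556
L_1(5.8) = (5.8 - 3)/(6 - 3) × (5.8 - 9)/(6 - 9) = 0.995556
L_2(5.8) = (5.8 - 3)/(9 - 3) × (5.8 - 6)/(9 - 6) = -0.031111

P(5.8) = (-6)×L_0(5.8) + 15×L_1(5.8) + (-6)×L_2(5.8)
P(5.8) = 14.906667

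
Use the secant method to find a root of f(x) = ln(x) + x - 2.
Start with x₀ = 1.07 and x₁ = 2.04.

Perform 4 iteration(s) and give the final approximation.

f(x) = ln(x) + x - 2
x₀ = 1.07, x₁ = 2.04

Secant formula: x_{n+1} = x_n - f(x_n)(x_n - x_{n-1})/(f(x_n) - f(x_{n-1}))

Iteration 1:
  f(1.070000) = -0.862341
  f(2.040000) = 0.752950
  x_2 = 2.040000 - 0.752950×(2.040000 - 1.070000)/(0.752950 - (-0.862341))
       = 1.587845
Iteration 2:
  f(2.040000) = 0.752950
  f(1.587845) = 0.050223
  x_3 = 1.587845 - 0.050223×(1.587845 - 2.040000)/(0.050223 - 0.752950)
       = 1.555530
Iteration 3:
  f(1.587845) = 0.050223
  f(1.555530) = -0.002653
  x_4 = 1.555530 - (-0.002653)×(1.555530 - 1.587845)/(-0.002653 - 0.050223)
       = 1.557152
Iteration 4:
  f(1.555530) = -0.002653
  f(1.557152) = 0.000010
  x_5 = 1.557152 - 0.000010×(1.557152 - 1.555530)/(0.000010 - (-0.002653))
       = 1.557146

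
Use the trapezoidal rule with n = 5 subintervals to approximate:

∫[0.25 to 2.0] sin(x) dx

f(x) = sin(x)
a = 0.25, b = 2.0, n = 5
h = (b - a)/n = 0.350000

Trapezoidal rule: (h/2)[f(x₀) + 2f(x₁) + 2f(x₂) + ... + f(xₙ)]

x_0 = 0.2500, f(x_0) = 0.247404, coefficient = 1
x_1 = 0.6000, f(x_1) = 0.564642, coefficient = 2
x_2 = 0.9500, f(x_2) = 0.813416, coefficient = 2
x_3 = 1.3000, f(x_3) = 0.963558, coefficient = 2
x_4 = 1.6500, f(x_4) = 0.996865, coefficient = 2
x_5 = 2.0000, f(x_5) = 0.909297, coefficient = 1

I ≈ (0.350000/2) × 7.833664 = 1.370891
Exact value: 1.385059
Error: 0.014168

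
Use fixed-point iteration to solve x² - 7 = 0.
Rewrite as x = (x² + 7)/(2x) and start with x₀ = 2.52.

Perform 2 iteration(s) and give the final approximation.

Equation: x² - 7 = 0
Fixed-point form: x = (x² + 7)/(2x)
x₀ = 2.52

x_1 = g(2.520000) = 2.648889
x_2 = g(2.648889) = 2.645753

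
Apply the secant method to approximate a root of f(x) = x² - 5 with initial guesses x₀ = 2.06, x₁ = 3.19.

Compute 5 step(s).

f(x) = x² - 5
x₀ = 2.06, x₁ = 3.19

Secant formula: x_{n+1} = x_n - f(x_n)(x_n - x_{n-1})/(f(x_n) - f(x_{n-1}))

Iteration 1:
  f(2.060000) = -0.756400
  f(3.190000) = 5.176100
  x_2 = 3.190000 - 5.176100×(3.190000 - 2.060000)/(5.176100 - (-0.756400))
       = 2.204076
Iteration 2:
  f(3.190000) = 5.176100
  f(2.204076) = -0.142048
  x_3 = 2.204076 - (-0.142048)×(2.204076 - 3.190000)/(-0.142048 - 5.176100)
       = 2.230410
Iteration 3:
  f(2.204076) = -0.142048
  f(2.230410) = -0.025270
  x_4 = 2.230410 - (-0.025270)×(2.230410 - 2.204076)/(-0.025270 - (-0.142048))
       = 2.236109
Iteration 4:
  f(2.230410) = -0.025270
  f(2.236109) = 0.000183
  x_5 = 2.236109 - 0.000183×(2.236109 - 2.230410)/(0.000183 - (-0.025270))
       = 2.236068
Iteration 5:
  f(2.236109) = 0.000183
  f(2.236068) = 0.000000
  x_6 = 2.236068 - 0.000000×(2.236068 - 2.236109)/(0.000000 - 0.000183)
       = 2.236068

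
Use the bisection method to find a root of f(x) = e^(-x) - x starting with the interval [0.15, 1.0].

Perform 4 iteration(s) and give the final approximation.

f(x) = e^(-x) - x
Initial interval: [0.15, 1.0]

Iteration 1:
  c_1 = (0.150000 + 1.000000)/2 = 0.575000
  f(c_1) = f(0.575000) = -0.012295
  f(a) × f(c) < 0, new interval: [0.150000, 0.575000]
Iteration 2:
  c_2 = (0.150000 + 0.575000)/2 = 0.362500
  f(c_2) = f(0.362500) = 0.333434
  f(a) × f(c) ≥ 0, new interval: [0.362500, 0.575000]
Iteration 3:
  c_3 = (0.362500 + 0.575000)/2 = 0.468750
  f(c_3) = f(0.468750) = 0.157034
  f(a) × f(c) ≥ 0, new interval: [0.468750, 0.575000]
Iteration 4:
  c_4 = (0.468750 + 0.575000)/2 = 0.521875
  f(c_4) = f(0.521875) = 0.071532
  f(a) × f(c) ≥ 0, new interval: [0.521875, 0.575000]

After 4 iteration(s), the approximation is c_4 = 0.521875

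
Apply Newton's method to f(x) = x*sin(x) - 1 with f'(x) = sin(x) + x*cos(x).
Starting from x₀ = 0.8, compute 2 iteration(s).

f(x) = x*sin(x) - 1
f'(x) = sin(x) + x*cos(x)
x₀ = 0.8

Newton-Raphson formula: x_{n+1} = x_n - f(x_n)/f'(x_n)

Iteration 1:
  f(0.800000) = -0.426115
  f'(0.800000) = 1.274721
  x_1 = 0.800000 - (-0.426115)/1.274721 = 1.134281
Iteration 2:
  f(1.134281) = 0.027920
  f'(1.134281) = 1.385786
  x_2 = 1.134281 - 0.027920/1.385786 = 1.114134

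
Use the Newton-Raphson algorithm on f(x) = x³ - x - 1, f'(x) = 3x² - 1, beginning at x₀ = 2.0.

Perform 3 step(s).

f(x) = x³ - x - 1
f'(x) = 3x² - 1
x₀ = 2.0

Newton-Raphson formula: x_{n+1} = x_n - f(x_n)/f'(x_n)

Iteration 1:
  f(2.000000) = 5.000000
  f'(2.000000) = 11.000000
  x_1 = 2.000000 - 5.000000/11.000000 = 1.545455
Iteration 2:
  f(1.545455) = 1.145755
  f'(1.545455) = 6.165289
  x_2 = 1.545455 - 1.145755/6.165289 = 1.359615
Iteration 3:
  f(1.359615) = 0.153705
  f'(1.359615) = 4.545658
  x_3 = 1.359615 - 0.153705/4.545658 = 1.325801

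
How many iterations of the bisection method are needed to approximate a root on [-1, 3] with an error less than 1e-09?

We need (b-a)/2^n ≤ 1e-09
(3 - (-1))/2^n ≤ 1e-09
4/2^n ≤ 1e-09
2^n ≥ 4000000000
n ≥ log₂(4000000000) = 31.90
n ≥ 32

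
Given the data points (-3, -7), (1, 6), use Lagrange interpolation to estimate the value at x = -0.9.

Lagrange interpolation formula:
P(x) = Σ yᵢ × Lᵢ(x)
where Lᵢ(x) = Π_{j≠i} (x - xⱼ)/(xᵢ - xⱼ)

L_0(-0.9) = (-0.9 - 1)/(-3 - 1) = 0.475000
L_1(-0.9) = (-0.9 - (-3))/(1 - (-3)) = 0.525000

P(-0.9) = (-7)×L_0(-0.9) + 6×L_1(-0.9)
P(-0.9) = -0.175000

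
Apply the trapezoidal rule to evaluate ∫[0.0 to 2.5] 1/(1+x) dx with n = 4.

f(x) = 1/(1+x)
a = 0.0, b = 2.5, n = 4
h = (b - a)/n = 0.625000

Trapezoidal rule: (h/2)[f(x₀) + 2f(x₁) + 2f(x₂) + ... + f(xₙ)]

x_0 = 0.0000, f(x_0) = 1.000000, coefficient = 1
x_1 = 0.6250, f(x_1) = 0.615385, coefficient = 2
x_2 = 1.2500, f(x_2) = 0.444444, coefficient = 2
x_3 = 1.8750, f(x_3) = 0.347826, coefficient = 2
x_4 = 2.5000, f(x_4) = 0.285714, coefficient = 1

I ≈ (0.625000/2) × 4.101025 = 1.281570
Exact value: 1.252763
Error: 0.028807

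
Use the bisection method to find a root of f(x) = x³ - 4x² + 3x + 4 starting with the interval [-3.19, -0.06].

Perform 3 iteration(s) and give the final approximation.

f(x) = x³ - 4x² + 3x + 4
Initial interval: [-3.19, -0.06]

Iteration 1:
  c_1 = (-3.190000 + (-0.060000))/2 = -1.625000
  f(c_1) = f(-1.625000) = -15.728516
  f(a) × f(c) ≥ 0, new interval: [-1.625000, -0.060000]
Iteration 2:
  c_2 = (-1.625000 + (-0.060000))/2 = -0.842500
  f(c_2) = f(-0.842500) = -1.964737
  f(a) × f(c) ≥ 0, new interval: [-0.842500, -0.060000]
Iteration 3:
  c_3 = (-0.842500 + (-0.060000))/2 = -0.451250
  f(c_3) = f(-0.451250) = 1.739857
  f(a) × f(c) < 0, new interval: [-0.842500, -0.451250]

After 3 iteration(s), the approximation is c_3 = -0.451250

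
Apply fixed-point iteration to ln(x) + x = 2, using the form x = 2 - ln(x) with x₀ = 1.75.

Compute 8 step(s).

Equation: ln(x) + x = 2
Fixed-point form: x = 2 - ln(x)
x₀ = 1.75

x_1 = g(1.750000) = 1.440384
x_2 = g(1.440384) = 1.635090
x_3 = g(1.635090) = 1.508302
x_4 = g(1.508302) = 1.589015
x_5 = g(1.589015) = 1.536885
x_6 = g(1.536885) = 1.570242
x_7 = g(1.570242) = 1.548770
x_8 = g(1.548770) = 1.562539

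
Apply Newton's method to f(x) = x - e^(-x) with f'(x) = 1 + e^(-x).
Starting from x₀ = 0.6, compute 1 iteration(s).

f(x) = x - e^(-x)
f'(x) = 1 + e^(-x)
x₀ = 0.6

Newton-Raphson formula: x_{n+1} = x_n - f(x_n)/f'(x_n)

Iteration 1:
  f(0.600000) = 0.051188
  f'(0.600000) = 1.548812
  x_1 = 0.600000 - 0.051188/1.548812 = 0.566950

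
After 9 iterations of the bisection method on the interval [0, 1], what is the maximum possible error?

Bisection error bound: |error| ≤ (b-a)/2^n
|error| ≤ (1 - 0)/2^9 = 1/2^9
|error| ≤ 0.0019531250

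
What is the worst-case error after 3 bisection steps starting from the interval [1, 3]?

Bisection error bound: |error| ≤ (b-a)/2^n
|error| ≤ (3 - 1)/2^3 = 2/2^3
|error| ≤ 0.2500000000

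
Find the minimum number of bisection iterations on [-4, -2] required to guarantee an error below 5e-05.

We need (b-a)/2^n ≤ 5e-05
(-2 - (-4))/2^n ≤ 5e-05
2/2^n ≤ 5e-05
2^n ≥ 40000
n ≥ log₂(40000) = 15.29
n ≥ 16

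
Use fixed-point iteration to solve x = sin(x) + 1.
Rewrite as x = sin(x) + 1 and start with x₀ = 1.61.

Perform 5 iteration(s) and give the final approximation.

Equation: x = sin(x) + 1
Fixed-point form: x = sin(x) + 1
x₀ = 1.61

x_1 = g(1.610000) = 1.999232
x_2 = g(1.999232) = 1.909617
x_3 = g(1.909617) = 1.943147
x_4 = g(1.943147) = 1.931475
x_5 = g(1.931475) = 1.935658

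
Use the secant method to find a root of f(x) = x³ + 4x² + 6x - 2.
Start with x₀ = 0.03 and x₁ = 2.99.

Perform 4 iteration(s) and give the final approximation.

f(x) = x³ + 4x² + 6x - 2
x₀ = 0.03, x₁ = 2.99

Secant formula: x_{n+1} = x_n - f(x_n)(x_n - x_{n-1})/(f(x_n) - f(x_{n-1}))

Iteration 1:
  f(0.030000) = -1.816373
  f(2.990000) = 78.431299
  x_2 = 2.990000 - 78.431299×(2.990000 - 0.030000)/(78.431299 - (-1.816373))
       = 0.096998
Iteration 2:
  f(2.990000) = 78.431299
  f(0.096998) = -1.379462
  x_3 = 0.096998 - (-1.379462)×(0.096998 - 2.990000)/(-1.379462 - 78.431299)
       = 0.147001
Iteration 3:
  f(0.096998) = -1.379462
  f(0.147001) = -1.028377
  x_4 = 0.147001 - (-1.028377)×(0.147001 - 0.096998)/(-1.028377 - (-1.379462))
       = 0.293467
Iteration 4:
  f(0.147001) = -1.028377
  f(0.293467) = 0.130570
  x_5 = 0.293467 - 0.130570×(0.293467 - 0.147001)/(0.130570 - (-1.028377))
       = 0.276966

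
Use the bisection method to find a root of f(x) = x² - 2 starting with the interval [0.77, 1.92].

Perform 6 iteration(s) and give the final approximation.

f(x) = x² - 2
Initial interval: [0.77, 1.92]

Iteration 1:
  c_1 = (0.770000 + 1.920000)/2 = 1.345000
  f(c_1) = f(1.345000) = -0.190975
  f(a) × f(c) ≥ 0, new interval: [1.345000, 1.920000]
Iteration 2:
  c_2 = (1.345000 + 1.920000)/2 = 1.632500
  f(c_2) = f(1.632500) = 0.665056
  f(a) × f(c) < 0, new interval: [1.345000, 1.632500]
Iteration 3:
  c_3 = (1.345000 + 1.632500)/2 = 1.488750
  f(c_3) = f(1.488750) = 0.216377
  f(a) × f(c) < 0, new interval: [1.345000, 1.488750]
Iteration 4:
  c_4 = (1.345000 + 1.488750)/2 = 1.416875
  f(c_4) = f(1.416875) = 0.007535
  f(a) × f(c) < 0, new interval: [1.345000, 1.416875]
Iteration 5:
  c_5 = (1.345000 + 1.416875)/2 = 1.380937
  f(c_5) = f(1.380937) = -0.093012
  f(a) × f(c) ≥ 0, new interval: [1.380937, 1.416875]
Iteration 6:
  c_6 = (1.380937 + 1.416875)/2 = 1.398906
  f(c_6) = f(1.398906) = -0.043061
  f(a) × f(c) ≥ 0, new interval: [1.398906, 1.416875]

After 6 iteration(s), the approximation is c_6 = 1.398906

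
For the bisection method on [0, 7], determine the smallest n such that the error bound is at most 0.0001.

We need (b-a)/2^n ≤ 0.0001
(7 - 0)/2^n ≤ 0.0001
7/2^n ≤ 0.0001
2^n ≥ 70000
n ≥ log₂(70000) = 16.10
n ≥ 17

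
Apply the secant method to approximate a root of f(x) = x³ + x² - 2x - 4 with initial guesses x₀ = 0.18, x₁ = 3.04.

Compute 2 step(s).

f(x) = x³ + x² - 2x - 4
x₀ = 0.18, x₁ = 3.04

Secant formula: x_{n+1} = x_n - f(x_n)(x_n - x_{n-1})/(f(x_n) - f(x_{n-1}))

Iteration 1:
  f(0.180000) = -4.321768
  f(3.040000) = 27.256064
  x_2 = 3.040000 - 27.256064×(3.040000 - 0.180000)/(27.256064 - (-4.321768))
       = 0.571422
Iteration 2:
  f(3.040000) = 27.256064
  f(0.571422) = -4.629738
  x_3 = 0.571422 - (-4.629738)×(0.571422 - 3.040000)/(-4.629738 - 27.256064)
       = 0.929853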